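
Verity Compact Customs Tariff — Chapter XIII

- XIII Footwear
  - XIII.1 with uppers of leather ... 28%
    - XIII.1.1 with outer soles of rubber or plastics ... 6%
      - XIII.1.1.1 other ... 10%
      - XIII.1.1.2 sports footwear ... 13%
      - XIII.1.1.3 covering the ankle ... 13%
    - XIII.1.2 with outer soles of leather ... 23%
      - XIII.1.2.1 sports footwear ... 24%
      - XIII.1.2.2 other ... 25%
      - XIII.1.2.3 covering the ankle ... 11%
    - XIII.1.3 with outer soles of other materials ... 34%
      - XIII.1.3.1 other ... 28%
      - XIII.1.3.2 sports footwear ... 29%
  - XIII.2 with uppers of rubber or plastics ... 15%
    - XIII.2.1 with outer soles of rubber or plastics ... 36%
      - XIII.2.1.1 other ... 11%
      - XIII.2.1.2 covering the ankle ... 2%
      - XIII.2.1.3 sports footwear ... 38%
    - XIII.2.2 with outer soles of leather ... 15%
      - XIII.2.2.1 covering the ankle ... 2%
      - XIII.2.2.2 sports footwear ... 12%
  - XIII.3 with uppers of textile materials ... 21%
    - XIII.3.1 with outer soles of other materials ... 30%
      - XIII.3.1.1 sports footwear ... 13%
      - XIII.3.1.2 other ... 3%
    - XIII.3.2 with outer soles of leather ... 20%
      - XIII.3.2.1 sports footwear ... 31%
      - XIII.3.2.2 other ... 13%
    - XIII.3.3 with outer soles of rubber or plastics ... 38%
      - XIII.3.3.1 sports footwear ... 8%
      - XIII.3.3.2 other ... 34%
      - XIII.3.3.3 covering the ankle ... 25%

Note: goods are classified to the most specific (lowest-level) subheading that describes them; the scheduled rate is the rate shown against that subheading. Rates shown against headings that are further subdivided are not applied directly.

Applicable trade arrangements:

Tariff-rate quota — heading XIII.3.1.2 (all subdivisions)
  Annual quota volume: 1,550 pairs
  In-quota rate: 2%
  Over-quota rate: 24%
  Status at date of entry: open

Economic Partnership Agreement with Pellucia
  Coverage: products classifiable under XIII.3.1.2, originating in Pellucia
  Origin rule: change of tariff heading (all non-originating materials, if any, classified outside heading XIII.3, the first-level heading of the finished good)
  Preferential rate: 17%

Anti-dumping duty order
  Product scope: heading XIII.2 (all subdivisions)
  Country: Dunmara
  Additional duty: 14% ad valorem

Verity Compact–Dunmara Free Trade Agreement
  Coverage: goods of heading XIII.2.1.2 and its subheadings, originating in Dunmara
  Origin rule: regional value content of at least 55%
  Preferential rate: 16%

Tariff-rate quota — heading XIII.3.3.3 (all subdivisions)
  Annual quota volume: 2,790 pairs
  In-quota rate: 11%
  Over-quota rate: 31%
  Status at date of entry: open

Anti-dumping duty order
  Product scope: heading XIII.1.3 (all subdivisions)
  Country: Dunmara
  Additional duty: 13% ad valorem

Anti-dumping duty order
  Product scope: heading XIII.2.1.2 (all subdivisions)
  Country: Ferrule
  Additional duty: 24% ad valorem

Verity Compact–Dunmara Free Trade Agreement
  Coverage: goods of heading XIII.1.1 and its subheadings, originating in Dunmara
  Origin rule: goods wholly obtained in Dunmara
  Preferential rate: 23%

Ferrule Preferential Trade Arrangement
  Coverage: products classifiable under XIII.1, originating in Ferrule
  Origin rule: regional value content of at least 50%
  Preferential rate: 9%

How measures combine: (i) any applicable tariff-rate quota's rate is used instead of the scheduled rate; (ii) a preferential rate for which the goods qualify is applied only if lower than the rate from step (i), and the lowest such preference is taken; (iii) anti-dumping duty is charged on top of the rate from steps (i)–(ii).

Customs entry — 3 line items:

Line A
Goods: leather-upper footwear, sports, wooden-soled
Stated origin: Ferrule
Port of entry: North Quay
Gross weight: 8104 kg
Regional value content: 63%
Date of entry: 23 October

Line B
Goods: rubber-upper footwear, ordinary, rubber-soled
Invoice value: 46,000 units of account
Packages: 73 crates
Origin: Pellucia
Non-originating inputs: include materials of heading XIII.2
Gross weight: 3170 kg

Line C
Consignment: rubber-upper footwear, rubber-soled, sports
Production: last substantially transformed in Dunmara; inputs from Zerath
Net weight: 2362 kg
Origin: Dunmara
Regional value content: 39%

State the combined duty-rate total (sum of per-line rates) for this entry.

72%

Line A: leather-upper → XIII.1; wooden-soled → XIII.1.3; sports → XIII.1.3.2. Scheduled 29%. Ferrule agreement on XIII.1: RVC ≥ 50% → 9% available; preferential 9%. → 9%.
Line B: rubber-upper → XIII.2; rubber-soled → XIII.2.1; ordinary → XIII.2.1.1. Scheduled 11%. Pellucia agreement on XIII.3.1.2: XIII.2.1.1 not covered. → 11%.
Line C: rubber-upper → XIII.2; rubber-soled → XIII.2.1; sports → XIII.2.1.3. Scheduled 38%. Dunmara agreement on XIII.2.1.2: XIII.2.1.3 not covered; Dunmara agreement on XIII.1.1: XIII.2.1.3 not covered; anti-dumping (Dunmara, XIII.2): +14%; total 38% + 14% = 52%. → 52%.
Sum: 9% + 11% + 52% = 72%.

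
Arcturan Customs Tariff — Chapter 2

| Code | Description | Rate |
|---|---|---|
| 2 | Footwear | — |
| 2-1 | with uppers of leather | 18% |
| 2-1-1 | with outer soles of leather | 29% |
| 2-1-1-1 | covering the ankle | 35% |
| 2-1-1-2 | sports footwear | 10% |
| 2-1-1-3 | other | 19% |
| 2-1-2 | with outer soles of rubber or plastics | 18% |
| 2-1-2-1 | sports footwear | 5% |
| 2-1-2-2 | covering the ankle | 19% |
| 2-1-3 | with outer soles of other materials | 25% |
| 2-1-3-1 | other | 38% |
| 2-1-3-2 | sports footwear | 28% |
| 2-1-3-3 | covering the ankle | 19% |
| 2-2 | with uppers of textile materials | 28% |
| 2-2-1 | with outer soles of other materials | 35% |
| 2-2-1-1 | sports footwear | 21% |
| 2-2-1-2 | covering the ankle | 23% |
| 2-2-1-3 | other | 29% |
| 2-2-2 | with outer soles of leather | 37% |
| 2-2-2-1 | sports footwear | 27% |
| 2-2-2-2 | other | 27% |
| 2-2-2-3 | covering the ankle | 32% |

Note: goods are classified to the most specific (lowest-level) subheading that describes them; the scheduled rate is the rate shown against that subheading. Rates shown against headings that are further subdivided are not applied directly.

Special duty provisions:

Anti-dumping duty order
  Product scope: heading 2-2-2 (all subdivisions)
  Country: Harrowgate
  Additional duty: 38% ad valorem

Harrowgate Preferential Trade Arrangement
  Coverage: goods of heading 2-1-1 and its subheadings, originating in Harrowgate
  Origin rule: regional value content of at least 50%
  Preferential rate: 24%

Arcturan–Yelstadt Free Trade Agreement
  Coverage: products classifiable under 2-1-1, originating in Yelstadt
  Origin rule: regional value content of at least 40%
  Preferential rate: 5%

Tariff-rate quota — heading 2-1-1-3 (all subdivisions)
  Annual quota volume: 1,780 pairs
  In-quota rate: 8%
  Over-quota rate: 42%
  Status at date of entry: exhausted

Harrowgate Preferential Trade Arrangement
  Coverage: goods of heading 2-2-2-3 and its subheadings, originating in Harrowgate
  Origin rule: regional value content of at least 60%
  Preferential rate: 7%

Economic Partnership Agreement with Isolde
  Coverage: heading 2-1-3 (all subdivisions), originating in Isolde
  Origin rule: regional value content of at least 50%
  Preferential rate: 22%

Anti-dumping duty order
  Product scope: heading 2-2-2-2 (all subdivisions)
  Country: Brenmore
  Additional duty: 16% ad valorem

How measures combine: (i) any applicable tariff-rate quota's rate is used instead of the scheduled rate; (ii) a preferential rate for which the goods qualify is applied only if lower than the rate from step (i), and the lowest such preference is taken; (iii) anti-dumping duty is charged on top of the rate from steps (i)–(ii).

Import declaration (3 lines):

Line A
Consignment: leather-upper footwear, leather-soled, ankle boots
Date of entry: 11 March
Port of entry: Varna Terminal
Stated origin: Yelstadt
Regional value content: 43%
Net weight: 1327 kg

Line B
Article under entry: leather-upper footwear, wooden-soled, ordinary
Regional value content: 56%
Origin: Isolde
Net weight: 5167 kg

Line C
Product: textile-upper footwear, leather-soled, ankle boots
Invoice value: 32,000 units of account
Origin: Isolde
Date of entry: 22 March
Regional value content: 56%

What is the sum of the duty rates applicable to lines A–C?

Line A: leather-upper → 2-1; leather-soled → 2-1-1; ankle boots → 2-1-1-1. Scheduled 35%. Yelstadt agreement on 2-1-1: RVC ≥ 40% → 5% available; preferential 5%. → 5%.
Line B: leather-upper → 2-1; wooden-soled → 2-1-3; ordinary → 2-1-3-1. Scheduled 38%. Isolde agreement on 2-1-3: RVC ≥ 50% → 22% available; preferential 22%. → 22%.
Line C: textile-upper → 2-2; leather-soled → 2-2-2; ankle boots → 2-2-2-3. Scheduled 32%. Isolde agreement on 2-1-3: 2-2-2-3 not covered. → 32%.
Sum: 5% + 22% + 32% = 59%.

59%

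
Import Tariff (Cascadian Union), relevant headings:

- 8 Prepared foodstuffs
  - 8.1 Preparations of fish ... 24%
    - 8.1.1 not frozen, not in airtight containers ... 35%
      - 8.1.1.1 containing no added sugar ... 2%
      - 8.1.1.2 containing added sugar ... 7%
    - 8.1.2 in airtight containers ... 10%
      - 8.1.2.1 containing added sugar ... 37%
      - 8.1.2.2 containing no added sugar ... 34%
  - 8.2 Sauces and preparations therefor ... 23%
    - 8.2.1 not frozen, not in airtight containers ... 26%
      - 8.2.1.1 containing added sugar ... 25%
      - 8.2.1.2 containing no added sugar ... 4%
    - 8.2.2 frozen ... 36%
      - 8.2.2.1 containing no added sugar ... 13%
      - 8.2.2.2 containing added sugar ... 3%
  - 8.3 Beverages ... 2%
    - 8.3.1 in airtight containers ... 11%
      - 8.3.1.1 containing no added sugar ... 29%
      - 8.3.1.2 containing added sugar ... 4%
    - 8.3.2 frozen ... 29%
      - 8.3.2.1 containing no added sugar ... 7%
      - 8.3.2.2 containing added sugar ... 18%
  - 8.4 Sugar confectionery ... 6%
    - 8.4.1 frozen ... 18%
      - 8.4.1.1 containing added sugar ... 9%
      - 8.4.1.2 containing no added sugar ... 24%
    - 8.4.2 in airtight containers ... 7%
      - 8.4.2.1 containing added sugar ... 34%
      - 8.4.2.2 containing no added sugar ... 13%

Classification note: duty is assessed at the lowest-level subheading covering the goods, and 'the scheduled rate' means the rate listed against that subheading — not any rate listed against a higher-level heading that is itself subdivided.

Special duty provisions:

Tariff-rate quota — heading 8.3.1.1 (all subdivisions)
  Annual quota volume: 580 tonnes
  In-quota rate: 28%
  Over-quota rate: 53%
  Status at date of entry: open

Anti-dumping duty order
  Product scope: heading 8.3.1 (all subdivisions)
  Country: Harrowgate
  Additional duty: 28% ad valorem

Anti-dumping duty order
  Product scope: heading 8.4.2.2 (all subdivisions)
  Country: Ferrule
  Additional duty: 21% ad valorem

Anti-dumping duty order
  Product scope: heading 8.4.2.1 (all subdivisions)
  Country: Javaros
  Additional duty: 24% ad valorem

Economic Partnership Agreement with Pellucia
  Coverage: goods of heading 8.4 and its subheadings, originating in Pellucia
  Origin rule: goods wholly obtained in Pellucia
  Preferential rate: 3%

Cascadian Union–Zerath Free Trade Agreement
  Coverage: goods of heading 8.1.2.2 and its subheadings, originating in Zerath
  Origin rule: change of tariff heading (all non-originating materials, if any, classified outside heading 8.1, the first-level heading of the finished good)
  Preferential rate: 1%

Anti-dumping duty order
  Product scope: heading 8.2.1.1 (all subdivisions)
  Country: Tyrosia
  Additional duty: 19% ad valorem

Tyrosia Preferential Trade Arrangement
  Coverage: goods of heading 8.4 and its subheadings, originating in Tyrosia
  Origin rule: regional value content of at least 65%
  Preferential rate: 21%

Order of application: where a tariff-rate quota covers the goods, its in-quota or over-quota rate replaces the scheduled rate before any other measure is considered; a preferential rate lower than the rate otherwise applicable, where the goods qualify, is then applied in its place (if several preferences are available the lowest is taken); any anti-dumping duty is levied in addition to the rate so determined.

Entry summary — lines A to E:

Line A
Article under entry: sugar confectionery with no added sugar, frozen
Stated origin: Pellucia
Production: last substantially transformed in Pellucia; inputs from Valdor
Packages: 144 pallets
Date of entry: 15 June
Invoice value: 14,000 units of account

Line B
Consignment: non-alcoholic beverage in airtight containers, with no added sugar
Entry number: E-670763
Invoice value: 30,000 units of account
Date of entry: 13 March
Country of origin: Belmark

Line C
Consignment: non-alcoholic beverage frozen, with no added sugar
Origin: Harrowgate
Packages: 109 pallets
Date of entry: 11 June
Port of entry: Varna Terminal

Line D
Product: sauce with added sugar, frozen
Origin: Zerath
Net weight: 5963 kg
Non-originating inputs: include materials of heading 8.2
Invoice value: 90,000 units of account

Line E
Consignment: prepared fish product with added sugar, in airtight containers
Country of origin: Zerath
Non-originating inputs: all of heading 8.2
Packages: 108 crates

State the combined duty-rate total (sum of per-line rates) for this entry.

Line A: sugar confectionery → 8.4; frozen → 8.4.1; with no added sugar → 8.4.1.2. Scheduled 24%. Pellucia agreement on 8.4: not wholly obtained. → 24%.
Line B: non-alcoholic beverage → 8.3; in airtight containers → 8.3.1; with no added sugar → 8.3.1.1. Scheduled 29%. quota on 8.3.1.1 open → in-quota 28%. → 28%.
Line C: non-alcoholic beverage → 8.3; frozen → 8.3.2; with no added sugar → 8.3.2.1. Scheduled 7%. No special measure applies. → 7%.
Line D: sauce → 8.2; frozen → 8.2.2; with added sugar → 8.2.2.2. Scheduled 3%. Zerath agreement on 8.1.2.2: 8.2.2.2 not covered. → 3%.
Line E: prepared fish product → 8.1; in airtight containers → 8.1.2; with added sugar → 8.1.2.1. Scheduled 37%. Zerath agreement on 8.1.2.2: 8.1.2.1 not covered. → 37%.
Sum: 24% + 28% + 7% + 3% + 37% = 99%.

99%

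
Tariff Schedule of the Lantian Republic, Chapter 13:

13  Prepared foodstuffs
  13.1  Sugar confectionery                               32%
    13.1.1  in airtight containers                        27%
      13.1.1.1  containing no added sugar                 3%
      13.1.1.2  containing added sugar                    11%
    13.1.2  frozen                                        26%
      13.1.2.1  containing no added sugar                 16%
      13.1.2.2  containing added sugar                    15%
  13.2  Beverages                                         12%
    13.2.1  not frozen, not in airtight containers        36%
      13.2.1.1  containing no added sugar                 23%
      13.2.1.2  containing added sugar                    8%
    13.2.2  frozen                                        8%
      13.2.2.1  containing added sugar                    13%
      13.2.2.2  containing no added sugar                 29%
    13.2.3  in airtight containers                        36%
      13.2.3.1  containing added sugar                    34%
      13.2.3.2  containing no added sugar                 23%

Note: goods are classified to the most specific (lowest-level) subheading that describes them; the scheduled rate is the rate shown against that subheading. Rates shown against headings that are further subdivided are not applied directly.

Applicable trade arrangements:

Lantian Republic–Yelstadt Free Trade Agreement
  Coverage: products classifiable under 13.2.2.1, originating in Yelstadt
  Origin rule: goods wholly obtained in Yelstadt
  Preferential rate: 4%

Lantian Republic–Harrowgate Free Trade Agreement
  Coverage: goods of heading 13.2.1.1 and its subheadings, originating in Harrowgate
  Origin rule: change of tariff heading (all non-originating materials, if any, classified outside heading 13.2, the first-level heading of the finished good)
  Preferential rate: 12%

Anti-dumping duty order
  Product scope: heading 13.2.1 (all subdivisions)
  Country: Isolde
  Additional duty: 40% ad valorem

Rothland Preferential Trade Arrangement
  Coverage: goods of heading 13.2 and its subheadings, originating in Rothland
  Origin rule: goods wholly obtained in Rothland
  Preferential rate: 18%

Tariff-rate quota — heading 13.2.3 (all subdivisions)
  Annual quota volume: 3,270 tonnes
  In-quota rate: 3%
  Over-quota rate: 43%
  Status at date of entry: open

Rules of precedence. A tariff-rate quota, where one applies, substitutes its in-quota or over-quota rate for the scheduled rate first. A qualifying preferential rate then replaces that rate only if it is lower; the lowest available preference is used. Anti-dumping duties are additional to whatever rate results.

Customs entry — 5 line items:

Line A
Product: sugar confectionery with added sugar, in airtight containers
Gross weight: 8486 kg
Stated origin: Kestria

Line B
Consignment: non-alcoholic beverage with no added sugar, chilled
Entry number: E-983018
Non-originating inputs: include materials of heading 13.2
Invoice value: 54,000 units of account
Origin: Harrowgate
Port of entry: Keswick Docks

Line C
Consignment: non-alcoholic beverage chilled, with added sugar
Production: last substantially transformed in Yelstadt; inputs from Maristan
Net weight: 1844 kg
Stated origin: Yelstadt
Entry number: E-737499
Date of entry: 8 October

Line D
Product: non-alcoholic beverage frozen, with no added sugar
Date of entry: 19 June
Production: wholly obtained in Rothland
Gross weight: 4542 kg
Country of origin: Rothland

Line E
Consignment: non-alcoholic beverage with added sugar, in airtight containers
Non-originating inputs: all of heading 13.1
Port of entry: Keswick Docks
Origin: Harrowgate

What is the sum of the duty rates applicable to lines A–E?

Line A: sugar confectionery → 13.1; in airtight containers → 13.1.1; with added sugar → 13.1.1.2. Scheduled 11%. No special measure applies. → 11%.
Line B: non-alcoholic beverage → 13.2; chilled → 13.2.1; with no added sugar → 13.2.1.1. Scheduled 23%. Harrowgate agreement on 13.2.1.1: CTH not met. → 23%.
Line C: non-alcoholic beverage → 13.2; chilled → 13.2.1; with added sugar → 13.2.1.2. Scheduled 8%. Yelstadt agreement on 13.2.2.1: 13.2.1.2 not covered. → 8%.
Line D: non-alcoholic beverage → 13.2; frozen → 13.2.2; with no added sugar → 13.2.2.2. Scheduled 29%. Rothland agreement on 13.2: wholly obtained → 18% available; preferential 18%. → 18%.
Line E: non-alcoholic beverage → 13.2; in airtight containers → 13.2.3; with added sugar → 13.2.3.1. Scheduled 34%. quota on 13.2.3 open → in-quota 3%; Harrowgate agreement on 13.2.1.1: 13.2.3.1 not covered. → 3%.
Sum: 11% + 23% + 8% + 18% + 3% = 63%.

63%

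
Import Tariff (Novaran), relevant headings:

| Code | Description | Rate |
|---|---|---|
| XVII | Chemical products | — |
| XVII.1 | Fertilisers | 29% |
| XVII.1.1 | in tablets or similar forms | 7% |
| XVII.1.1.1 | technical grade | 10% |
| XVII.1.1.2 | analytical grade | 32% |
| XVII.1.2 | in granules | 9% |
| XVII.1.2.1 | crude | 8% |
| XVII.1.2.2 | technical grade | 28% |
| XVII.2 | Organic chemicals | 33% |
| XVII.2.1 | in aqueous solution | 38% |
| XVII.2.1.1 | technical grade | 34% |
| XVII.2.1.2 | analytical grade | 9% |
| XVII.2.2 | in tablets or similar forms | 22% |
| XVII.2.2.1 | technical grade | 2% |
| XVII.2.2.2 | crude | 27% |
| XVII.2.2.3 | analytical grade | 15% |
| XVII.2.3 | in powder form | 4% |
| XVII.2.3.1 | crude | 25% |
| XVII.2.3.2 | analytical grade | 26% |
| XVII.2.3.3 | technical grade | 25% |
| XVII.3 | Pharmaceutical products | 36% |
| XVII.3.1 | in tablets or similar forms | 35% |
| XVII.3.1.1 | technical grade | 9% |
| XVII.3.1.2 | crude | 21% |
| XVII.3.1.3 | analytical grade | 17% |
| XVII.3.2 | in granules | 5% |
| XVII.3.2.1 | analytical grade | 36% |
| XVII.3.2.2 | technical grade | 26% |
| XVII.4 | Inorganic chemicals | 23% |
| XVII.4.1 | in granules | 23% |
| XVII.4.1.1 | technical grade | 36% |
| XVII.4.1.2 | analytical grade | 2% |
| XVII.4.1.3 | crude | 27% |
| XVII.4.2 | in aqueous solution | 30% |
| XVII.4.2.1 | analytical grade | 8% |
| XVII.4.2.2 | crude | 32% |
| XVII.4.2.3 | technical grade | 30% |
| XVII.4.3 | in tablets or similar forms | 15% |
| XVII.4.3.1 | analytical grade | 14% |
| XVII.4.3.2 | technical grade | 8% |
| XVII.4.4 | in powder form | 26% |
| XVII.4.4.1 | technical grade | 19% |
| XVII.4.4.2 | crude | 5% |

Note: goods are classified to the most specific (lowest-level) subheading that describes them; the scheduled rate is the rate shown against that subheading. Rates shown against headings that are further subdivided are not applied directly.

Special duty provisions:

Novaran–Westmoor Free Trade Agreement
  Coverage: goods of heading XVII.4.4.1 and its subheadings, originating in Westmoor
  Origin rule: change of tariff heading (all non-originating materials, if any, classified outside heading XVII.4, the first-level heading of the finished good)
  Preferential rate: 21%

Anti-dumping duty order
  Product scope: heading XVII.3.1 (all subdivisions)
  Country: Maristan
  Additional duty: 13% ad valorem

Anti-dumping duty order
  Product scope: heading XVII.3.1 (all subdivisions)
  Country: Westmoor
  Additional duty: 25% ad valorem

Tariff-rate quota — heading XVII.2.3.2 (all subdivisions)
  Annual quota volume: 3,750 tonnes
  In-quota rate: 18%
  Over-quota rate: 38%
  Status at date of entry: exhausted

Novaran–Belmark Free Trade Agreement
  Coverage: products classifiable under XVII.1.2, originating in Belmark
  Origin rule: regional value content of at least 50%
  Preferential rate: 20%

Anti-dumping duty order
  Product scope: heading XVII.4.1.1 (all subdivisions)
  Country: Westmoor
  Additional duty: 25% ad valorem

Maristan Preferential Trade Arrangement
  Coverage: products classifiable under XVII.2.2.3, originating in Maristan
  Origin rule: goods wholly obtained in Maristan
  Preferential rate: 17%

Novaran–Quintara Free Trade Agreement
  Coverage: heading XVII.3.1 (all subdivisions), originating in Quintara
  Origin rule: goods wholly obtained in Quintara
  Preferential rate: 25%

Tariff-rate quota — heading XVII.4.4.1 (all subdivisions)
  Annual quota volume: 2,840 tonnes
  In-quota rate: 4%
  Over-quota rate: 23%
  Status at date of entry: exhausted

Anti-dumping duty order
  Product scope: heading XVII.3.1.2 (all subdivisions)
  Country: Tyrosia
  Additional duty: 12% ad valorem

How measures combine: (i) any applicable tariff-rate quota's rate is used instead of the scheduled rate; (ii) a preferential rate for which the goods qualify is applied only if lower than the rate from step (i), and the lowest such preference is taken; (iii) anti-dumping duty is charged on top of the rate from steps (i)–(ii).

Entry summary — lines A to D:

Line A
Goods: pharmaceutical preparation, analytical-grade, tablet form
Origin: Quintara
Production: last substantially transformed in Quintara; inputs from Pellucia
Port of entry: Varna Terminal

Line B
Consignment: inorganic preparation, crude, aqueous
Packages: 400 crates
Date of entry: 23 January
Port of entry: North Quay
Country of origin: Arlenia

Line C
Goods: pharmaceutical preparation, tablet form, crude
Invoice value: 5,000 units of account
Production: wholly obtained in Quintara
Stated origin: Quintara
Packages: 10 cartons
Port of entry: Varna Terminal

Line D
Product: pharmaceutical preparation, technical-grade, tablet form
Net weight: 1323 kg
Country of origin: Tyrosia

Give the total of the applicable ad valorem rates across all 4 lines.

Line A: pharmaceutical → XVII.3; tablet form → XVII.3.1; analytical-grade → XVII.3.1.3. Scheduled 17%. Quintara agreement on XVII.3.1: not wholly obtained. → 17%.
Line B: inorganic → XVII.4; aqueous → XVII.4.2; crude → XVII.4.2.2. Scheduled 32%. No special measure applies. → 32%.
Line C: pharmaceutical → XVII.3; tablet form → XVII.3.1; crude → XVII.3.1.2. Scheduled 21%. Quintara agreement on XVII.3.1: wholly obtained → 25% available; preference 25% not lower than 21% → no reduction. → 21%.
Line D: pharmaceutical → XVII.3; tablet form → XVII.3.1; technical-grade → XVII.3.1.1. Scheduled 9%. No special measure applies. → 9%.
Sum: 17% + 32% + 21% + 9% = 79%.

79%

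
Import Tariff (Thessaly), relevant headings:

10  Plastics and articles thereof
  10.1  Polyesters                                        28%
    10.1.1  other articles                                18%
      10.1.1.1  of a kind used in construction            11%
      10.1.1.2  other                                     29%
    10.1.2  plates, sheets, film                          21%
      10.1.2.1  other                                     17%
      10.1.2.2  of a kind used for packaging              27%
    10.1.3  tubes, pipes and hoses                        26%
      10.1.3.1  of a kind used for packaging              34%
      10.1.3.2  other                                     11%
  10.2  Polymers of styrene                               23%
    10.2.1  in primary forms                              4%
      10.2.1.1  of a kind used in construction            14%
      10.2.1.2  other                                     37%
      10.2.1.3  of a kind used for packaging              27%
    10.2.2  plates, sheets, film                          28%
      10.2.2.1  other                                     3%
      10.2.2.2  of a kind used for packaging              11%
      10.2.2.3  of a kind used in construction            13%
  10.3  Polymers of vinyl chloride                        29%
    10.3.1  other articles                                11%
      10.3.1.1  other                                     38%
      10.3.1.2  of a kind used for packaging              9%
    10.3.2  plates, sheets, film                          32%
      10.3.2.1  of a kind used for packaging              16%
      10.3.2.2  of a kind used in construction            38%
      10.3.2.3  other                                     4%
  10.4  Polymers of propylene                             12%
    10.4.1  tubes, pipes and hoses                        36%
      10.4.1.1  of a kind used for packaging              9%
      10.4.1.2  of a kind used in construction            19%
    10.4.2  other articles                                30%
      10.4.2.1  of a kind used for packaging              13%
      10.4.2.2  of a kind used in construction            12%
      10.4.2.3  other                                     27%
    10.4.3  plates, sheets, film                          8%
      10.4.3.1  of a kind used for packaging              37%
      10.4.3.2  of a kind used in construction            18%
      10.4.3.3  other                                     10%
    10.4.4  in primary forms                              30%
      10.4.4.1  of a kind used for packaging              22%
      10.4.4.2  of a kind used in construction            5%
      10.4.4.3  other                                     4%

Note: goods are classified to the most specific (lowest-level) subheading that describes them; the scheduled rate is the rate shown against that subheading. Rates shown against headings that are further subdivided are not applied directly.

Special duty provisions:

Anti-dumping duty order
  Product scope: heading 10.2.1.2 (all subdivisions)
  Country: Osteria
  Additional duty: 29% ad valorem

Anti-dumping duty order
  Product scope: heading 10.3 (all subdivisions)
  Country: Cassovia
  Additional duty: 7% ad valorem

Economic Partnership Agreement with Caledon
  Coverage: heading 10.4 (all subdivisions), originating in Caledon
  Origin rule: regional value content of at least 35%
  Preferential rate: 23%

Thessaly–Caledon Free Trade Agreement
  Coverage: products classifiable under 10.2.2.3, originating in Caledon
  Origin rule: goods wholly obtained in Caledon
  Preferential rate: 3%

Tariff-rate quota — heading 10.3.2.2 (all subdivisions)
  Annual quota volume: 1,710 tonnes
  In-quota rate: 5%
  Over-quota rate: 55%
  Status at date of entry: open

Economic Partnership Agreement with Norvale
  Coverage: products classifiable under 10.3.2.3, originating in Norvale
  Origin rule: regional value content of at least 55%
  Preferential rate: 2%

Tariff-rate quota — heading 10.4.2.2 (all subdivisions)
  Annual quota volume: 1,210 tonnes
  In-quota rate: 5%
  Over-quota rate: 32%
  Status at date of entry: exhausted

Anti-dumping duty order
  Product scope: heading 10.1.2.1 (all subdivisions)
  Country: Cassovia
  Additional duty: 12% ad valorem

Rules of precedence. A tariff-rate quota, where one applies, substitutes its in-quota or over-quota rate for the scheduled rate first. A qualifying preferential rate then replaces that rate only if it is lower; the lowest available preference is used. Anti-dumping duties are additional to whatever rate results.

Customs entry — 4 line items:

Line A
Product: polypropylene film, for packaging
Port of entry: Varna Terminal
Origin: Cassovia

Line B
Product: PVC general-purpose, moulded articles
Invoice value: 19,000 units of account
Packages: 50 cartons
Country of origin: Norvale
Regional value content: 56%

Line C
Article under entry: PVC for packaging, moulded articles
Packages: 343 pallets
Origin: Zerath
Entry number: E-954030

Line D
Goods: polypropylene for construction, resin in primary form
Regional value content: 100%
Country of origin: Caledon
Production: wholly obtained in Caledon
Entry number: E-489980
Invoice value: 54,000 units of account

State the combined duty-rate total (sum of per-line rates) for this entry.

89%

Line A: polypropylene → 10.4; film → 10.4.3; for packaging → 10.4.3.1. Scheduled 37%. No special measure applies. → 37%.
Line B: PVC → 10.3; moulded articles → 10.3.1; general-purpose → 10.3.1.1. Scheduled 38%. Norvale agreement on 10.3.2.3: 10.3.1.1 not covered. → 38%.
Line C: PVC → 10.3; moulded articles → 10.3.1; for packaging → 10.3.1.2. Scheduled 9%. No special measure applies. → 9%.
Line D: polypropylene → 10.4; resin in primary form → 10.4.4; for construction → 10.4.4.2. Scheduled 5%. Caledon agreement on 10.4: RVC ≥ 35% → 23% available; Caledon agreement on 10.2.2.3: 10.4.4.2 not covered; preference 23% not lower than 5% → no reduction. → 5%.
Sum: 37% + 38% + 9% + 5% = 89%.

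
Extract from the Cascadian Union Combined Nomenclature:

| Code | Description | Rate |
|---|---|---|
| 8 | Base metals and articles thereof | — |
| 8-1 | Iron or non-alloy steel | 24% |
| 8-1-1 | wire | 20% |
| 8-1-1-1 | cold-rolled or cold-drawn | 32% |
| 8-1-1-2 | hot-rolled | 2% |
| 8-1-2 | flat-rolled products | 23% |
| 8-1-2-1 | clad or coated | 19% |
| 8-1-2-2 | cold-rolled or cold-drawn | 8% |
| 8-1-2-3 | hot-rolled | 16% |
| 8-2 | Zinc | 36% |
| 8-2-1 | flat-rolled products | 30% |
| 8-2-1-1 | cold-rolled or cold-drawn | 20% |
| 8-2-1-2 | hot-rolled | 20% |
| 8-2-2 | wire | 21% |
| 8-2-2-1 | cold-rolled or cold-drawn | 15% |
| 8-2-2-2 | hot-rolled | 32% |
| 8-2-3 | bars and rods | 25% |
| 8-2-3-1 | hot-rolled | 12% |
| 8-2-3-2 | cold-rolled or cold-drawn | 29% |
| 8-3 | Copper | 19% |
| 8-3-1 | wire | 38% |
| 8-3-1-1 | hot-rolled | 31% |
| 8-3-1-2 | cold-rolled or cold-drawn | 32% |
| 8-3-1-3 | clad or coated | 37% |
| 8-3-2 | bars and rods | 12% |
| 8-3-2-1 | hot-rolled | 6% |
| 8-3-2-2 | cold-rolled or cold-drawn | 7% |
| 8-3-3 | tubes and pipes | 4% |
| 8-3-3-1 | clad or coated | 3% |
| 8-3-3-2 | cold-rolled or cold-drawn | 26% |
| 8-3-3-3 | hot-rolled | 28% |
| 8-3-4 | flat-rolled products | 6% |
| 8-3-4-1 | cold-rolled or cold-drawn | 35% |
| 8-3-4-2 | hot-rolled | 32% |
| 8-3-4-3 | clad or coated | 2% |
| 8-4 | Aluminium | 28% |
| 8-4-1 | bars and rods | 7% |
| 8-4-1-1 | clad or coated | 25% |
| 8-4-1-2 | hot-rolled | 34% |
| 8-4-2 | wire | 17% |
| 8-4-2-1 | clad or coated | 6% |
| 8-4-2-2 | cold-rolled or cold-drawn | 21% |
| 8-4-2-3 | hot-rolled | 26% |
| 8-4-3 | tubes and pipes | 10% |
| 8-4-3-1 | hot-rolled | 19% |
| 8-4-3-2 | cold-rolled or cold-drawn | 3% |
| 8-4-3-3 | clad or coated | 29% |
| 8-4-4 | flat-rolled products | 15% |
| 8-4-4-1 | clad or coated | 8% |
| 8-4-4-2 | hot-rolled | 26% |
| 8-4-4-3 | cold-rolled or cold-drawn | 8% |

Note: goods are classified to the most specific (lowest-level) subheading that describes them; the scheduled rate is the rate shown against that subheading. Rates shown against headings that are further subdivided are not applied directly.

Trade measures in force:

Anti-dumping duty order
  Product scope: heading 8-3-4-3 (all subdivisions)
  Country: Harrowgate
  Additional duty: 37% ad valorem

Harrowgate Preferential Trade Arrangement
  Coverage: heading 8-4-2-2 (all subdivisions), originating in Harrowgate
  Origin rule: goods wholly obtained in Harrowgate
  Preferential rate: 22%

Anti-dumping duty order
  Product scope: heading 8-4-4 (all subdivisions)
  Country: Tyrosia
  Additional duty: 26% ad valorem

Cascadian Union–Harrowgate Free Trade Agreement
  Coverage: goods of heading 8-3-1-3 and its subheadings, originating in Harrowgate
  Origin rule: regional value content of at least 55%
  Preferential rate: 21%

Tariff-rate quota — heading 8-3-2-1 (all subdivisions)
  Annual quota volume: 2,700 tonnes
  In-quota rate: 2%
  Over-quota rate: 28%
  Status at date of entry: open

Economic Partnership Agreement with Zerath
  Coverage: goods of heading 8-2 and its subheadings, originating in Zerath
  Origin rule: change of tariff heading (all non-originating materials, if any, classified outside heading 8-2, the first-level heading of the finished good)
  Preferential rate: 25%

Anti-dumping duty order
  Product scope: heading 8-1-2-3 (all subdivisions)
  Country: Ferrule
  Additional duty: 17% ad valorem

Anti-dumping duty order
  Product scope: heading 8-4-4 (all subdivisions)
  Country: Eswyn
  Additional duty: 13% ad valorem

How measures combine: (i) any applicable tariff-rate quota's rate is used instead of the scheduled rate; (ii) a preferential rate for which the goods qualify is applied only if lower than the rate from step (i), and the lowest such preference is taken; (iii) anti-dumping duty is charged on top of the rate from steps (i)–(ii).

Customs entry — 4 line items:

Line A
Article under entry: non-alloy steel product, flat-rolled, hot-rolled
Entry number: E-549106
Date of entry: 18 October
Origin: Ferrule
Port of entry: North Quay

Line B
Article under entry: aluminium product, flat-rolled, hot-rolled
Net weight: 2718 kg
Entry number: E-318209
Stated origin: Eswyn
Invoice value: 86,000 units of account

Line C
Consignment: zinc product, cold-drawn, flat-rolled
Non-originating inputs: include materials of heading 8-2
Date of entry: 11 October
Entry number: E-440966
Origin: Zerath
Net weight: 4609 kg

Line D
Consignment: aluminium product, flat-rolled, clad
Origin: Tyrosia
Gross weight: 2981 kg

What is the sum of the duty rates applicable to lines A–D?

Line A: non-alloy steel → 8-1; flat-rolled → 8-1-2; hot-rolled → 8-1-2-3. Scheduled 16%. anti-dumping (Ferrule, 8-1-2-3): +17%; total 16% + 17% = 33%. → 33%.
Line B: aluminium → 8-4; flat-rolled → 8-4-4; hot-rolled → 8-4-4-2. Scheduled 26%. anti-dumping (Eswyn, 8-4-4): +13%; total 26% + 13% = 39%. → 39%.
Line C: zinc → 8-2; flat-rolled → 8-2-1; cold-drawn → 8-2-1-1. Scheduled 20%. Zerath agreement on 8-2: CTH not met. → 20%.
Line D: aluminium → 8-4; flat-rolled → 8-4-4; clad → 8-4-4-1. Scheduled 8%. anti-dumping (Tyrosia, 8-4-4): +26%; total 8% + 26% = 34%. → 34%.
Sum: 33% + 39% + 20% + 34% = 126%.

126%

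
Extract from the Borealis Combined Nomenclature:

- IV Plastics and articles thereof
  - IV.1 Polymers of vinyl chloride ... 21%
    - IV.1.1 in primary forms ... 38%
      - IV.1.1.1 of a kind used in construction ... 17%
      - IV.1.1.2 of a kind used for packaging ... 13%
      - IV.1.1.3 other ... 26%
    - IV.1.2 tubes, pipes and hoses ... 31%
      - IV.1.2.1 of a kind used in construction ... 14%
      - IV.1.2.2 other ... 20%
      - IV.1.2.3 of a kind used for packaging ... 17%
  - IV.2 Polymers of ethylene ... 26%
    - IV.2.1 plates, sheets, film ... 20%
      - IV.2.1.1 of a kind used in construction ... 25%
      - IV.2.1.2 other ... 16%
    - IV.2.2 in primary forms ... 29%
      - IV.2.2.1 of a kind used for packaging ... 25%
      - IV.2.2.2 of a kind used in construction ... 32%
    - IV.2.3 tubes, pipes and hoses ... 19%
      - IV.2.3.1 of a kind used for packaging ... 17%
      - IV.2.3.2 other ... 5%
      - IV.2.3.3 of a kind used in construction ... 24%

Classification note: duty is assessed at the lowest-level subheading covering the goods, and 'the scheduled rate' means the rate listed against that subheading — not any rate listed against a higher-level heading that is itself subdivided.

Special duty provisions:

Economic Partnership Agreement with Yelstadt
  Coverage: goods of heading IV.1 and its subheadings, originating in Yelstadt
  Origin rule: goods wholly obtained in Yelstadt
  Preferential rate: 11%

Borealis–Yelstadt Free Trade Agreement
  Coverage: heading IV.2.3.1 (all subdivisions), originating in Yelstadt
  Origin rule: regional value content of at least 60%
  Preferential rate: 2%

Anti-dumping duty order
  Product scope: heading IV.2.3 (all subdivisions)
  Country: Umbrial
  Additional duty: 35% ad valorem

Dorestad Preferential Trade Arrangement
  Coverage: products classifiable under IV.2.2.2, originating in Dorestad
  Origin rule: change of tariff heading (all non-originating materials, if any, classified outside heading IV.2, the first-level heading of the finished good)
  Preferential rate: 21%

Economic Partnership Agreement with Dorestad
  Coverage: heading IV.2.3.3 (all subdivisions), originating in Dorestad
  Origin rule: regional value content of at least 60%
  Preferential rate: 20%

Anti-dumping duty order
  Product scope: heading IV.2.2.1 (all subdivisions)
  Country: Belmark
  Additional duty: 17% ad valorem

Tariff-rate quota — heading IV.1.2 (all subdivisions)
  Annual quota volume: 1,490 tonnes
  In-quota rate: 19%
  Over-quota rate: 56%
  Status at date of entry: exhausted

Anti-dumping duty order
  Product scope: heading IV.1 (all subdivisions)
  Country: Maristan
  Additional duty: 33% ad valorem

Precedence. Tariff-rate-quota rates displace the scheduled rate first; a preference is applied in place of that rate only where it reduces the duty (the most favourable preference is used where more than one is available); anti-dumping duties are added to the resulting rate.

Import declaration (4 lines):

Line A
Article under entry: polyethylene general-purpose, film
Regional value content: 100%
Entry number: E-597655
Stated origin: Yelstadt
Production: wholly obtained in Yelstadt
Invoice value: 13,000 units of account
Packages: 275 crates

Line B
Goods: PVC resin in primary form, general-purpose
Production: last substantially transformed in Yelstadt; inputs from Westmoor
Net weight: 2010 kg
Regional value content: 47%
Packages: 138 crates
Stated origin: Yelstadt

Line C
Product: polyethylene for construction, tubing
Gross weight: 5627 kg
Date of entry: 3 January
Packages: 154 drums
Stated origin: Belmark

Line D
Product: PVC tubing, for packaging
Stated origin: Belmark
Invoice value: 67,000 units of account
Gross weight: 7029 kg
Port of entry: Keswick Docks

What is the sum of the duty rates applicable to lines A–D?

122%

Line A: polyethylene → IV.2; film → IV.2.1; general-purpose → IV.2.1.2. Scheduled 16%. Yelstadt agreement on IV.1: IV.2.1.2 not covered; Yelstadt agreement on IV.2.3.1: IV.2.1.2 not covered. → 16%.
Line B: PVC → IV.1; resin in primary form → IV.1.1; general-purpose → IV.1.1.3. Scheduled 26%. Yelstadt agreement on IV.1: not wholly obtained; Yelstadt agreement on IV.2.3.1: IV.1.1.3 not covered. → 26%.
Line C: polyethylene → IV.2; tubing → IV.2.3; for construction → IV.2.3.3. Scheduled 24%. No special measure applies. → 24%.
Line D: PVC → IV.1; tubing → IV.1.2; for packaging → IV.1.2.3. Scheduled 17%. quota on IV.1.2 exhausted → over-quota 56%. → 56%.
Sum: 16% + 26% + 24% + 56% = 122%.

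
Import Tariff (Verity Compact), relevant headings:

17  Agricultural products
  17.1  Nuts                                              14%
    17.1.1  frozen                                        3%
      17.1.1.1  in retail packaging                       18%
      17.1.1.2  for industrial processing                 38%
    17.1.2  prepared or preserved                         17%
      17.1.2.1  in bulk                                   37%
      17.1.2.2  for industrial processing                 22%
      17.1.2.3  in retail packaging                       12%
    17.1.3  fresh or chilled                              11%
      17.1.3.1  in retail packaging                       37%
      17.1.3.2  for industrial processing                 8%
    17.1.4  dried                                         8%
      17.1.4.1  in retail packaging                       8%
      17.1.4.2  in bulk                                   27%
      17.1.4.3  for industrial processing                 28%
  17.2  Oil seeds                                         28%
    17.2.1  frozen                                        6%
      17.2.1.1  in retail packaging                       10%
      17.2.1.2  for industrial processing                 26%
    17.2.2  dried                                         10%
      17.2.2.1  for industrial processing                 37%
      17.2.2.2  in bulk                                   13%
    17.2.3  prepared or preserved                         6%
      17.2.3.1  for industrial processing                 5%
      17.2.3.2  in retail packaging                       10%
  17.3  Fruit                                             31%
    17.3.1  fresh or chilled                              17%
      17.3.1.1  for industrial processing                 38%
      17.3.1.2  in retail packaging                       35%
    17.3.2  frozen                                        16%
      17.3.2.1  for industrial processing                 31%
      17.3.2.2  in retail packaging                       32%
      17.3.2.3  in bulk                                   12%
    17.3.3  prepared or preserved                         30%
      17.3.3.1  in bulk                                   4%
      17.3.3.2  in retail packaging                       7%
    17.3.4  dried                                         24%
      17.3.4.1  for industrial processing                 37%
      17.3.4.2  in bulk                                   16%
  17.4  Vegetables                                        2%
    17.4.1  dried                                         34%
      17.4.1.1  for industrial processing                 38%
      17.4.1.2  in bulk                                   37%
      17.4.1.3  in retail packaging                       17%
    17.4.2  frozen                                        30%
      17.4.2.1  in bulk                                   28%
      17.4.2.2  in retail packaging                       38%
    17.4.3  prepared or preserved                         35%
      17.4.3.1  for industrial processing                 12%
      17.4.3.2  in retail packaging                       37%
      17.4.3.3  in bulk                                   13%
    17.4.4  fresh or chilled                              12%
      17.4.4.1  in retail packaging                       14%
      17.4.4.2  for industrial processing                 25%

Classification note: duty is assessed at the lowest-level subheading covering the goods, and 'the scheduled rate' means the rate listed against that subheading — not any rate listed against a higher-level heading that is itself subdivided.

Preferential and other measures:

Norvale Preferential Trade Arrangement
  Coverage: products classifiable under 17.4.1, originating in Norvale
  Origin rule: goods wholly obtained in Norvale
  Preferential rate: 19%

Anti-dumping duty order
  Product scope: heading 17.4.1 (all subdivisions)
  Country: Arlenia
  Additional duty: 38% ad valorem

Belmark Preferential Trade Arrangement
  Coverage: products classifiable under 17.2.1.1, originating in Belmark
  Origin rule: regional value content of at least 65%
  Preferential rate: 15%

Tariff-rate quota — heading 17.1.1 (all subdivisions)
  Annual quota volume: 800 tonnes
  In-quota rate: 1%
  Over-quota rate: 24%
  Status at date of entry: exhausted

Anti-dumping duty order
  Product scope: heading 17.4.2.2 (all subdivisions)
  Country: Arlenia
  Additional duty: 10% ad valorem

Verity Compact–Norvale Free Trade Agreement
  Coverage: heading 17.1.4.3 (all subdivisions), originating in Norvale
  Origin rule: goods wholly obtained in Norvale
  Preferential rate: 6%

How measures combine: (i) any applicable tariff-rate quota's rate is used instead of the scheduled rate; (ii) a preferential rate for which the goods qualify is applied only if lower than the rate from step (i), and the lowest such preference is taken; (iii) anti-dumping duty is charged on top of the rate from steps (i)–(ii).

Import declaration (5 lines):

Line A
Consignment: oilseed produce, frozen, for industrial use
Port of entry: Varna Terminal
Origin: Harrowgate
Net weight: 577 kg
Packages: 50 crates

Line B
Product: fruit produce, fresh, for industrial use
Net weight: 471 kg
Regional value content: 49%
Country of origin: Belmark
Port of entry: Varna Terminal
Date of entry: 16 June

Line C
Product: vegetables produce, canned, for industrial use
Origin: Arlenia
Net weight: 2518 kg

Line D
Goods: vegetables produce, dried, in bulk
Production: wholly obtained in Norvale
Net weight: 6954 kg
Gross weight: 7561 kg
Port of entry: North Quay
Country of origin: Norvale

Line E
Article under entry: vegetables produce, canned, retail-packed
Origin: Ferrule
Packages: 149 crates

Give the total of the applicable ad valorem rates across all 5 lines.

132%

Line A: oilseed → 17.2; frozen → 17.2.1; for industrial use → 17.2.1.2. Scheduled 26%. No special measure applies. → 26%.
Line B: fruit → 17.3; fresh → 17.3.1; for industrial use → 17.3.1.1. Scheduled 38%. Belmark agreement on 17.2.1.1: 17.3.1.1 not covered. → 38%.
Line C: vegetables → 17.4; canned → 17.4.3; for industrial use → 17.4.3.1. Scheduled 12%. No special measure applies. → 12%.
Line D: vegetables → 17.4; dried → 17.4.1; in bulk → 17.4.1.2. Scheduled 37%. Norvale agreement on 17.4.1: wholly obtained → 19% available; Norvale agreement on 17.1.4.3: 17.4.1.2 not covered; preferential 19%. → 19%.
Line E: vegetables → 17.4; canned → 17.4.3; retail-packed → 17.4.3.2. Scheduled 37%. No special measure applies. → 37%.
Sum: 26% + 38% + 12% + 19% + 37% = 132%.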